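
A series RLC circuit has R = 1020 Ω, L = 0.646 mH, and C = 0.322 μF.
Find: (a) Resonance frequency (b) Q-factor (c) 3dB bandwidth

Step 1 — Resonance: ω₀ = 1/√(LC) = 1/√(0.000646·3.22e-07) = 6.934e+04 rad/s.
Step 2 — f₀ = ω₀/(2π) = 1.104e+04 Hz.
Step 3 — Series Q: Q = ω₀L/R = 6.934e+04·0.000646/1020 = 0.04391.
Step 4 — Bandwidth: Δω = ω₀/Q = 1.579e+06 rad/s; BW = Δω/(2π) = 2.513e+05 Hz.

(a) f₀ = 1.104e+04 Hz  (b) Q = 0.04391  (c) BW = 2.513e+05 Hz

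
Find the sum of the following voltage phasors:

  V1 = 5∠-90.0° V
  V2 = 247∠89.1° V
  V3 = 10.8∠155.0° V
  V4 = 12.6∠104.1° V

Step 1 — Convert each phasor to rectangular form:
  V1 = 5·(cos(-90.0°) + j·sin(-90.0°)) = 0 - j5 V
  V2 = 247·(cos(89.1°) + j·sin(89.1°)) = 3.88 + j247 V
  V3 = 10.8·(cos(155.0°) + j·sin(155.0°)) = -9.788 + j4.564 V
  V4 = 12.6·(cos(104.1°) + j·sin(104.1°)) = -3.07 + j12.22 V
Step 2 — Sum components: V_total = -8.978 + j258.8 V.
Step 3 — Convert to polar: |V_total| = 258.9 V, ∠V_total = 92.0°.

V_total = 258.9∠92.0° V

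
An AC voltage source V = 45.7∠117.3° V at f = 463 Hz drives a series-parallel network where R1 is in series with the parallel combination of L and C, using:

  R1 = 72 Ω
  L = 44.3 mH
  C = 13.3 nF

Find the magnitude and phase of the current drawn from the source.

Step 1 — Angular frequency: ω = 2π·f = 2π·463 = 2909 rad/s.
Step 2 — Component impedances:
  R1: Z = R = 72 Ω
  L: Z = jωL = j·2909·0.0443 = 0 + j128.9 Ω
  C: Z = 1/(jωC) = -j/(ω·C) = 0 - j2.585e+04 Ω
Step 3 — Parallel branch: L || C = 1/(1/L + 1/C) = 0 + j129.5 Ω.
Step 4 — Series with R1: Z_total = R1 + (L || C) = 72 + j129.5 Ω = 148.2∠60.9° Ω.
Step 5 — Source phasor: V = 45.7∠117.3° V = -20.96 + j40.61 V.
Step 6 — Ohm's law: I = V / Z_total = (-20.96 + j40.61) / (72 + j129.5) = 0.1708 + j0.2568 A.
Step 7 — Convert to polar: |I| = 0.3084 A, ∠I = 56.4°.

I = 0.3084∠56.4° A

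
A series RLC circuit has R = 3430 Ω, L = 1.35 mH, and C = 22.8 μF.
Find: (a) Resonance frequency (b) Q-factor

Step 1 — Resonance condition Im(Z)=0 gives ω₀ = 1/√(LC).
Step 2 — ω₀ = 1/√(0.00135·2.28e-05) = 5700 rad/s.
Step 3 — f₀ = ω₀/(2π) = 907.2 Hz.
Step 4 — Series Q: Q = ω₀L/R = 5700·0.00135/3430 = 0.002243.

(a) f₀ = 907.2 Hz  (b) Q = 0.002243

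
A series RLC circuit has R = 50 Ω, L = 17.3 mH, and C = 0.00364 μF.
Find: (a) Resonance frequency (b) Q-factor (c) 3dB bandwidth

Step 1 — Resonance: ω₀ = 1/√(LC) = 1/√(0.0173·3.64e-09) = 1.26e+05 rad/s.
Step 2 — f₀ = ω₀/(2π) = 2.006e+04 Hz.
Step 3 — Series Q: Q = ω₀L/R = 1.26e+05·0.0173/50 = 43.6.
Step 4 — Bandwidth: Δω = ω₀/Q = 2890 rad/s; BW = Δω/(2π) = 460 Hz.

(a) f₀ = 2.006e+04 Hz  (b) Q = 43.6  (c) BW = 460 Hz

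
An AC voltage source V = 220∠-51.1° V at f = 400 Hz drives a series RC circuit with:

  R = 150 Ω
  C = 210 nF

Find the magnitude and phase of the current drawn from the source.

Step 1 — Angular frequency: ω = 2π·f = 2π·400 = 2513 rad/s.
Step 2 — Component impedances:
  R: Z = R = 150 Ω
  C: Z = 1/(jωC) = -j/(ω·C) = 0 - j1895 Ω
Step 3 — Series combination: Z_total = R + C = 150 - j1895 Ω = 1901∠-85.5° Ω.
Step 4 — Source phasor: V = 220∠-51.1° V = 138.2 - j171.2 V.
Step 5 — Ohm's law: I = V / Z_total = (138.2 - j171.2) / (150 - j1895) = 0.09554 + j0.06535 A.
Step 6 — Convert to polar: |I| = 0.1158 A, ∠I = 34.4°.

I = 0.1158∠34.4° A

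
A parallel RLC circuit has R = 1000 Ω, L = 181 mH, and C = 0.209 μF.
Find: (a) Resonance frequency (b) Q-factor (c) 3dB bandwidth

Step 1 — Resonance: ω₀ = 1/√(LC) = 1/√(0.181·2.09e-07) = 5141 rad/s.
Step 2 — f₀ = ω₀/(2π) = 818.3 Hz.
Step 3 — Parallel Q: Q = R/(ω₀L) = 1000/(5141·0.181) = 1.075.
Step 4 — Bandwidth: Δω = ω₀/Q = 4785 rad/s; BW = Δω/(2π) = 761.5 Hz.

(a) f₀ = 818.3 Hz  (b) Q = 1.075  (c) BW = 761.5 Hz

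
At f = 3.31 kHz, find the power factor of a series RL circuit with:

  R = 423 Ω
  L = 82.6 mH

Step 1 — Angular frequency: ω = 2π·f = 2π·3310 = 2.08e+04 rad/s.
Step 2 — Component impedances:
  R: Z = R = 423 Ω
  L: Z = jωL = j·2.08e+04·0.0826 = 0 + j1718 Ω
Step 3 — Series combination: Z_total = R + L = 423 + j1718 Ω = 1769∠76.2° Ω.
Step 4 — Power factor: PF = cos(φ) = Re(Z)/|Z| = 423/1769 = 0.2391.
Step 5 — Type: Im(Z) = 1718 ⇒ lagging (phase φ = 76.2°).

PF = 0.2391 (lagging, φ = 76.2°)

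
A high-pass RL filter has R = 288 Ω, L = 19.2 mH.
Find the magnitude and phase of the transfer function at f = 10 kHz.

Step 1 — Angular frequency: ω = 2π·1e+04 = 6.283e+04 rad/s.
Step 2 — Transfer function: H(jω) = jωL/(R + jωL).
Step 3 — Numerator jωL = j·1206; denominator R + jωL = 288 + j1206.
Step 4 — H = 0.9461 + j0.2259.
Step 5 — Magnitude: |H| = 0.9727 (-0.2 dB); phase: φ = 13.4°.

|H| = 0.9727 (-0.2 dB), φ = 13.4°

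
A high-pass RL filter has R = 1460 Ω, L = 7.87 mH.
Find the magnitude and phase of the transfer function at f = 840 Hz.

Step 1 — Angular frequency: ω = 2π·840 = 5278 rad/s.
Step 2 — Transfer function: H(jω) = jωL/(R + jωL).
Step 3 — Numerator jωL = j·41.54; denominator R + jωL = 1460 + j41.54.
Step 4 — H = 0.0008087 + j0.02843.
Step 5 — Magnitude: |H| = 0.02844 (-30.9 dB); phase: φ = 88.4°.

|H| = 0.02844 (-30.9 dB), φ = 88.4°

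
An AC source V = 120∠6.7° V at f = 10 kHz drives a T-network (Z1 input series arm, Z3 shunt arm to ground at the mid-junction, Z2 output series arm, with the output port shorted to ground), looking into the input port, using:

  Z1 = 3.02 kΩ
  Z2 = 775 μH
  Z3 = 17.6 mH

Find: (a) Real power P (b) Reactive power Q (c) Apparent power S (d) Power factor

Step 1 — Angular frequency: ω = 2π·f = 2π·1e+04 = 6.283e+04 rad/s.
Step 2 — Component impedances:
  Z1: Z = R = 3020 Ω
  Z2: Z = jωL = j·6.283e+04·0.000775 = 0 + j48.69 Ω
  Z3: Z = jωL = j·6.283e+04·0.0176 = 0 + j1106 Ω
Step 3 — With the output port shorted to ground, the output series arm Z2 runs from the junction to ground; the shunt arm Z3 also runs from the junction to ground. They appear in parallel: Z3 || Z2 = 0 + j46.64 Ω.
Step 4 — Series with input arm Z1: Z_in = Z1 + (Z3 || Z2) = 3020 + j46.64 Ω = 3020∠0.9° Ω.
Step 5 — Source phasor: V = 120∠6.7° V = 119.2 + j14 V.
Step 6 — Current: I = V / Z = 0.03953 + j0.004025 A = 0.03973∠5.8° A.
Step 7 — Complex power: S = V·I* = 4.767 + j0.07362 VA.
Step 8 — Real power: P = Re(S) = 4.767 W.
Step 9 — Reactive power: Q = Im(S) = 0.07362 VAR.
Step 10 — Apparent power: |S| = 4.768 VA.
Step 11 — Power factor: PF = P/|S| = 0.9999 (lagging).

(a) P = 4.767 W  (b) Q = 0.07362 VAR  (c) S = 4.768 VA  (d) PF = 0.9999 (lagging)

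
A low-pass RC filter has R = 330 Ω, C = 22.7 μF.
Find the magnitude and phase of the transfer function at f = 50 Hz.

Step 1 — Angular frequency: ω = 2π·50 = 314.2 rad/s.
Step 2 — Transfer function: H(jω) = 1/(1 + jωRC).
Step 3 — Denominator: 1 + jωRC = 1 + j·314.2·330·2.27e-05 = 1 + j2.353.
Step 4 — H = 0.1529 - j0.3599.
Step 5 — Magnitude: |H| = 0.3911 (-8.2 dB); phase: φ = -67.0°.

|H| = 0.3911 (-8.2 dB), φ = -67.0°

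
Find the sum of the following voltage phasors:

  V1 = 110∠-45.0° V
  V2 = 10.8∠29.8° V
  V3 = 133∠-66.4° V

Step 1 — Convert each phasor to rectangular form:
  V1 = 110·(cos(-45.0°) + j·sin(-45.0°)) = 77.78 - j77.78 V
  V2 = 10.8·(cos(29.8°) + j·sin(29.8°)) = 9.372 + j5.367 V
  V3 = 133·(cos(-66.4°) + j·sin(-66.4°)) = 53.25 - j121.9 V
Step 2 — Sum components: V_total = 140.4 - j194.3 V.
Step 3 — Convert to polar: |V_total| = 239.7 V, ∠V_total = -54.1°.

V_total = 239.7∠-54.1° V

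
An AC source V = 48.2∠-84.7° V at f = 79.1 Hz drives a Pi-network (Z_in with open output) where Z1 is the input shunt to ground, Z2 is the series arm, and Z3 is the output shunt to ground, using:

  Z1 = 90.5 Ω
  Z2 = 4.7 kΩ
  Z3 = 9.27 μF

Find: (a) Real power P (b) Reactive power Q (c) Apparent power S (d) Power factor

Step 1 — Angular frequency: ω = 2π·f = 2π·79.1 = 497 rad/s.
Step 2 — Component impedances:
  Z1: Z = R = 90.5 Ω
  Z2: Z = R = 4700 Ω
  Z3: Z = 1/(jωC) = -j/(ω·C) = 0 - j217.1 Ω
Step 3 — With open output, the series arm Z2 and the output shunt Z3 appear in series to ground: Z2 + Z3 = 4700 - j217.1 Ω.
Step 4 — Parallel with input shunt Z1: Z_in = Z1 || (Z2 + Z3) = 88.79 - j0.07731 Ω = 88.79∠-0.0° Ω.
Step 5 — Source phasor: V = 48.2∠-84.7° V = 4.452 - j47.99 V.
Step 6 — Current: I = V / Z = 0.05061 - j0.5405 A = 0.5428∠-84.7° A.
Step 7 — Complex power: S = V·I* = 26.16 - j0.02278 VA.
Step 8 — Real power: P = Re(S) = 26.16 W.
Step 9 — Reactive power: Q = Im(S) = -0.02278 VAR.
Step 10 — Apparent power: |S| = 26.16 VA.
Step 11 — Power factor: PF = P/|S| = 1 (leading).

(a) P = 26.16 W  (b) Q = -0.02278 VAR  (c) S = 26.16 VA  (d) PF = 1 (leading)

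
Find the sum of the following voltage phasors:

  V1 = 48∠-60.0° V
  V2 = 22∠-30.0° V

Step 1 — Convert each phasor to rectangular form:
  V1 = 48·(cos(-60.0°) + j·sin(-60.0°)) = 24 - j41.57 V
  V2 = 22·(cos(-30.0°) + j·sin(-30.0°)) = 19.05 - j11 V
Step 2 — Sum components: V_total = 43.05 - j52.57 V.
Step 3 — Convert to polar: |V_total| = 67.95 V, ∠V_total = -50.7°.

V_total = 67.95∠-50.7° V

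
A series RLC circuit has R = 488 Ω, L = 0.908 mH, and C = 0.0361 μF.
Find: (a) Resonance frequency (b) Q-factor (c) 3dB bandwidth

Step 1 — Resonance: ω₀ = 1/√(LC) = 1/√(0.000908·3.61e-08) = 1.747e+05 rad/s.
Step 2 — f₀ = ω₀/(2π) = 2.78e+04 Hz.
Step 3 — Series Q: Q = ω₀L/R = 1.747e+05·0.000908/488 = 0.325.
Step 4 — Bandwidth: Δω = ω₀/Q = 5.374e+05 rad/s; BW = Δω/(2π) = 8.554e+04 Hz.

(a) f₀ = 2.78e+04 Hz  (b) Q = 0.325  (c) BW = 8.554e+04 Hz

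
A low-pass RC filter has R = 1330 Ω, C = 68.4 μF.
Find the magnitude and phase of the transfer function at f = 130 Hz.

Step 1 — Angular frequency: ω = 2π·130 = 816.8 rad/s.
Step 2 — Transfer function: H(jω) = 1/(1 + jωRC).
Step 3 — Denominator: 1 + jωRC = 1 + j·816.8·1330·6.84e-05 = 1 + j74.31.
Step 4 — H = 0.0001811 - j0.01346.
Step 5 — Magnitude: |H| = 0.01346 (-37.4 dB); phase: φ = -89.2°.

|H| = 0.01346 (-37.4 dB), φ = -89.2°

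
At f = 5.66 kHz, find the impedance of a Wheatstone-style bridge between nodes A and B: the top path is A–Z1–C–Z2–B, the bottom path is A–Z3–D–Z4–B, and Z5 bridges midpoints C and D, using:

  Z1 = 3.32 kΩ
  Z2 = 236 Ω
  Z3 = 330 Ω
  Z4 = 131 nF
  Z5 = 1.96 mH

Step 1 — Angular frequency: ω = 2π·f = 2π·5660 = 3.556e+04 rad/s.
Step 2 — Component impedances:
  Z1: Z = R = 3320 Ω
  Z2: Z = R = 236 Ω
  Z3: Z = R = 330 Ω
  Z4: Z = 1/(jωC) = -j/(ω·C) = 0 - j214.7 Ω
  Z5: Z = jωL = j·3.556e+04·0.00196 = 0 + j69.7 Ω
Step 3 — Bridge requires nodal analysis (the Z5 bridge couples midpoints C and D, so the two paths cannot be reduced to a simple series/parallel combination). Setting node B to ground and injecting 1 A at node A, the 3-node admittance system at A, C, D solves to V_A = Z_AB = 433.3 - j132.6 Ω = 453.1∠-17.0° Ω.

Z = 433.3 - j132.6 Ω = 453.1∠-17.0° Ω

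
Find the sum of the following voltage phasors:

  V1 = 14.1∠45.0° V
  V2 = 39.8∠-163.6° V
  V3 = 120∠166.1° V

Step 1 — Convert each phasor to rectangular form:
  V1 = 14.1·(cos(45.0°) + j·sin(45.0°)) = 9.97 + j9.97 V
  V2 = 39.8·(cos(-163.6°) + j·sin(-163.6°)) = -38.18 - j11.24 V
  V3 = 120·(cos(166.1°) + j·sin(166.1°)) = -116.5 + j28.83 V
Step 2 — Sum components: V_total = -144.7 + j27.56 V.
Step 3 — Convert to polar: |V_total| = 147.3 V, ∠V_total = 169.2°.

V_total = 147.3∠169.2° V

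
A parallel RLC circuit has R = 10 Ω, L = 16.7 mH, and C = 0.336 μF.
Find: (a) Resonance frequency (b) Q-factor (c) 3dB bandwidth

Step 1 — Resonance: ω₀ = 1/√(LC) = 1/√(0.0167·3.36e-07) = 1.335e+04 rad/s.
Step 2 — f₀ = ω₀/(2π) = 2125 Hz.
Step 3 — Parallel Q: Q = R/(ω₀L) = 10/(1.335e+04·0.0167) = 0.04486.
Step 4 — Bandwidth: Δω = ω₀/Q = 2.976e+05 rad/s; BW = Δω/(2π) = 4.737e+04 Hz.

(a) f₀ = 2125 Hz  (b) Q = 0.04486  (c) BW = 4.737e+04 Hz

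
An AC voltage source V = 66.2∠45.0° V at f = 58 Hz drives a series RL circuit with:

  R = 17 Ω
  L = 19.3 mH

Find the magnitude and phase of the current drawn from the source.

Step 1 — Angular frequency: ω = 2π·f = 2π·58 = 364.4 rad/s.
Step 2 — Component impedances:
  R: Z = R = 17 Ω
  L: Z = jωL = j·364.4·0.0193 = 0 + j7.033 Ω
Step 3 — Series combination: Z_total = R + L = 17 + j7.033 Ω = 18.4∠22.5° Ω.
Step 4 — Source phasor: V = 66.2∠45.0° V = 46.81 + j46.81 V.
Step 5 — Ohm's law: I = V / Z_total = (46.81 + j46.81) / (17 + j7.033) = 3.324 + j1.378 A.
Step 6 — Convert to polar: |I| = 3.598 A, ∠I = 22.5°.

I = 3.598∠22.5° A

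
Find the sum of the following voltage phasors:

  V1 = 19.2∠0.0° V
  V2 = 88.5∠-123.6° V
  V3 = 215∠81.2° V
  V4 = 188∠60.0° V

Step 1 — Convert each phasor to rectangular form:
  V1 = 19.2·(cos(0.0°) + j·sin(0.0°)) = 19.2 V
  V2 = 88.5·(cos(-123.6°) + j·sin(-123.6°)) = -48.98 - j73.71 V
  V3 = 215·(cos(81.2°) + j·sin(81.2°)) = 32.89 + j212.5 V
  V4 = 188·(cos(60.0°) + j·sin(60.0°)) = 94 + j162.8 V
Step 2 — Sum components: V_total = 97.12 + j301.6 V.
Step 3 — Convert to polar: |V_total| = 316.8 V, ∠V_total = 72.1°.

V_total = 316.8∠72.1° V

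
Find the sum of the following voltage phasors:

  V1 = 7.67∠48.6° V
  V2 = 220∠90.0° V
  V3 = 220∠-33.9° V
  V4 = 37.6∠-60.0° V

Step 1 — Convert each phasor to rectangular form:
  V1 = 7.67·(cos(48.6°) + j·sin(48.6°)) = 5.072 + j5.753 V
  V2 = 220·(cos(90.0°) + j·sin(90.0°)) = 0 + j220 V
  V3 = 220·(cos(-33.9°) + j·sin(-33.9°)) = 182.6 - j122.7 V
  V4 = 37.6·(cos(-60.0°) + j·sin(-60.0°)) = 18.8 - j32.56 V
Step 2 — Sum components: V_total = 206.5 + j70.49 V.
Step 3 — Convert to polar: |V_total| = 218.2 V, ∠V_total = 18.8°.

V_total = 218.2∠18.8° V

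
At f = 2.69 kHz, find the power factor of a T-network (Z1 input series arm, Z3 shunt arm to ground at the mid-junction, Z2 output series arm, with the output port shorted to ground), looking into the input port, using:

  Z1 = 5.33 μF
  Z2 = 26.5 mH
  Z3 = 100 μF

Step 1 — Angular frequency: ω = 2π·f = 2π·2690 = 1.69e+04 rad/s.
Step 2 — Component impedances:
  Z1: Z = 1/(jωC) = -j/(ω·C) = 0 - j11.1 Ω
  Z2: Z = jωL = j·1.69e+04·0.0265 = 0 + j447.9 Ω
  Z3: Z = 1/(jωC) = -j/(ω·C) = 0 - j0.5917 Ω
Step 3 — With the output port shorted to ground, the output series arm Z2 runs from the junction to ground; the shunt arm Z3 also runs from the junction to ground. They appear in parallel: Z3 || Z2 = 0 - j0.5924 Ω.
Step 4 — Series with input arm Z1: Z_in = Z1 + (Z3 || Z2) = 0 - j11.69 Ω = 11.69∠-90.0° Ω.
Step 5 — Power factor: PF = cos(φ) = Re(Z)/|Z| = 0/11.69 = 0.
Step 6 — Type: Im(Z) = -11.69 ⇒ leading (phase φ = -90.0°).

PF = 0 (leading, φ = -90.0°)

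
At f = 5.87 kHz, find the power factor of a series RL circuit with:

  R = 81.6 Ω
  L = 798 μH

Step 1 — Angular frequency: ω = 2π·f = 2π·5870 = 3.688e+04 rad/s.
Step 2 — Component impedances:
  R: Z = R = 81.6 Ω
  L: Z = jωL = j·3.688e+04·0.000798 = 0 + j29.43 Ω
Step 3 — Series combination: Z_total = R + L = 81.6 + j29.43 Ω = 86.75∠19.8° Ω.
Step 4 — Power factor: PF = cos(φ) = Re(Z)/|Z| = 81.6/86.746 = 0.9407.
Step 5 — Type: Im(Z) = 29.43 ⇒ lagging (phase φ = 19.8°).

PF = 0.9407 (lagging, φ = 19.8°)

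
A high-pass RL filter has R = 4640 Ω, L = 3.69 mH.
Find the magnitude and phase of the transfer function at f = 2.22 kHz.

Step 1 — Angular frequency: ω = 2π·2220 = 1.395e+04 rad/s.
Step 2 — Transfer function: H(jω) = jωL/(R + jωL).
Step 3 — Numerator jωL = j·51.47; denominator R + jωL = 4640 + j51.47.
Step 4 — H = 0.000123 + j0.01109.
Step 5 — Magnitude: |H| = 0.01109 (-39.1 dB); phase: φ = 89.4°.

|H| = 0.01109 (-39.1 dB), φ = 89.4°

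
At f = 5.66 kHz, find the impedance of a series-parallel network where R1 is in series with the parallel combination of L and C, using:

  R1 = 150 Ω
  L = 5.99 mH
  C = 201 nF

Step 1 — Angular frequency: ω = 2π·f = 2π·5660 = 3.556e+04 rad/s.
Step 2 — Component impedances:
  R1: Z = R = 150 Ω
  L: Z = jωL = j·3.556e+04·0.00599 = 0 + j213 Ω
  C: Z = 1/(jωC) = -j/(ω·C) = 0 - j139.9 Ω
Step 3 — Parallel branch: L || C = 1/(1/L + 1/C) = 0 - j407.5 Ω.
Step 4 — Series with R1: Z_total = R1 + (L || C) = 150 - j407.5 Ω = 434.3∠-69.8° Ω.

Z = 150 - j407.5 Ω = 434.3∠-69.8° Ω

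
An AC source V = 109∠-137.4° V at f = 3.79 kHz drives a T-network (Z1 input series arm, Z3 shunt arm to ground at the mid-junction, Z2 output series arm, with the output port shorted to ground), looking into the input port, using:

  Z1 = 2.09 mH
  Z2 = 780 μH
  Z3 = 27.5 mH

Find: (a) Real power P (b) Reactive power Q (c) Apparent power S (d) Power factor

Step 1 — Angular frequency: ω = 2π·f = 2π·3790 = 2.381e+04 rad/s.
Step 2 — Component impedances:
  Z1: Z = jωL = j·2.381e+04·0.00209 = 0 + j49.77 Ω
  Z2: Z = jωL = j·2.381e+04·0.00078 = 0 + j18.57 Ω
  Z3: Z = jωL = j·2.381e+04·0.0275 = 0 + j654.9 Ω
Step 3 — With the output port shorted to ground, the output series arm Z2 runs from the junction to ground; the shunt arm Z3 also runs from the junction to ground. They appear in parallel: Z3 || Z2 = 0 + j18.06 Ω.
Step 4 — Series with input arm Z1: Z_in = Z1 + (Z3 || Z2) = 0 + j67.83 Ω = 67.83∠90.0° Ω.
Step 5 — Source phasor: V = 109∠-137.4° V = -80.23 - j73.78 V.
Step 6 — Current: I = V / Z = -1.088 + j1.183 A = 1.607∠132.6° A.
Step 7 — Complex power: S = V·I* = 0 + j175.2 VA.
Step 8 — Real power: P = Re(S) = 0 W.
Step 9 — Reactive power: Q = Im(S) = 175.2 VAR.
Step 10 — Apparent power: |S| = 175.2 VA.
Step 11 — Power factor: PF = P/|S| = 0 (lagging).

(a) P = 0 W  (b) Q = 175.2 VAR  (c) S = 175.2 VA  (d) PF = 0 (lagging)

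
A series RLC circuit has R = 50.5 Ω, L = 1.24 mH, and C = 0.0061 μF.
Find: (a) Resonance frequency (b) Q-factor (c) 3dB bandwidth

Step 1 — Resonance condition Im(Z)=0 gives ω₀ = 1/√(LC).
Step 2 — ω₀ = 1/√(0.00124·6.1e-09) = 3.636e+05 rad/s.
Step 3 — f₀ = ω₀/(2π) = 5.787e+04 Hz.
Step 4 — Series Q: Q = ω₀L/R = 3.636e+05·0.00124/50.5 = 8.928.
Step 5 — 3dB bandwidth: Δω = ω₀/Q = 4.073e+04 rad/s; BW = Δω/(2π) = 6482 Hz.

(a) f₀ = 5.787e+04 Hz  (b) Q = 8.928  (c) BW = 6482 Hz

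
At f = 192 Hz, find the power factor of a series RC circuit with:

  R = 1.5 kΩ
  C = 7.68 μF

Step 1 — Angular frequency: ω = 2π·f = 2π·192 = 1206 rad/s.
Step 2 — Component impedances:
  R: Z = R = 1500 Ω
  C: Z = 1/(jωC) = -j/(ω·C) = 0 - j107.9 Ω
Step 3 — Series combination: Z_total = R + C = 1500 - j107.9 Ω = 1504∠-4.1° Ω.
Step 4 — Power factor: PF = cos(φ) = Re(Z)/|Z| = 1500/1503.9 = 0.9974.
Step 5 — Type: Im(Z) = -107.9 ⇒ leading (phase φ = -4.1°).

PF = 0.9974 (leading, φ = -4.1°)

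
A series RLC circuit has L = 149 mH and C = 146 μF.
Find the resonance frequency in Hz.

Step 1 — Resonance condition Im(Z)=0 gives ω₀ = 1/√(LC).
Step 2 — ω₀ = 1/√(0.149·0.000146) = 214.4 rad/s.
Step 3 — f₀ = ω₀/(2π) = 34.12 Hz.

f₀ = 34.12 Hz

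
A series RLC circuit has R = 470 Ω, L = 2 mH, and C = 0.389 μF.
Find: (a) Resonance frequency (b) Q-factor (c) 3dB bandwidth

Step 1 — Resonance: ω₀ = 1/√(LC) = 1/√(0.002·3.89e-07) = 3.585e+04 rad/s.
Step 2 — f₀ = ω₀/(2π) = 5706 Hz.
Step 3 — Series Q: Q = ω₀L/R = 3.585e+04·0.002/470 = 0.1526.
Step 4 — Bandwidth: Δω = ω₀/Q = 2.35e+05 rad/s; BW = Δω/(2π) = 3.74e+04 Hz.

(a) f₀ = 5706 Hz  (b) Q = 0.1526  (c) BW = 3.74e+04 Hz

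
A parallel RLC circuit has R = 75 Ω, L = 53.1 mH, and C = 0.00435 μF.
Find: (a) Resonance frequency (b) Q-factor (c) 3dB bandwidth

Step 1 — Resonance: ω₀ = 1/√(LC) = 1/√(0.0531·4.35e-09) = 6.58e+04 rad/s.
Step 2 — f₀ = ω₀/(2π) = 1.047e+04 Hz.
Step 3 — Parallel Q: Q = R/(ω₀L) = 75/(6.58e+04·0.0531) = 0.02147.
Step 4 — Bandwidth: Δω = ω₀/Q = 3.065e+06 rad/s; BW = Δω/(2π) = 4.878e+05 Hz.

(a) f₀ = 1.047e+04 Hz  (b) Q = 0.02147  (c) BW = 4.878e+05 Hz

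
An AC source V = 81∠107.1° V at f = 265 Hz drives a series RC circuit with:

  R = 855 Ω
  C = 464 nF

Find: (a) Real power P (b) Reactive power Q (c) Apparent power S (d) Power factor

Step 1 — Angular frequency: ω = 2π·f = 2π·265 = 1665 rad/s.
Step 2 — Component impedances:
  R: Z = R = 855 Ω
  C: Z = 1/(jωC) = -j/(ω·C) = 0 - j1294 Ω
Step 3 — Series combination: Z_total = R + C = 855 - j1294 Ω = 1551∠-56.6° Ω.
Step 4 — Source phasor: V = 81∠107.1° V = -23.82 + j77.42 V.
Step 5 — Current: I = V / Z = -0.0501 + j0.0147 A = 0.05222∠163.7° A.
Step 6 — Complex power: S = V·I* = 2.331 - j3.529 VA.
Step 7 — Real power: P = Re(S) = 2.331 W.
Step 8 — Reactive power: Q = Im(S) = -3.529 VAR.
Step 9 — Apparent power: |S| = 4.229 VA.
Step 10 — Power factor: PF = P/|S| = 0.5512 (leading).

(a) P = 2.331 W  (b) Q = -3.529 VAR  (c) S = 4.229 VA  (d) PF = 0.5512 (leading)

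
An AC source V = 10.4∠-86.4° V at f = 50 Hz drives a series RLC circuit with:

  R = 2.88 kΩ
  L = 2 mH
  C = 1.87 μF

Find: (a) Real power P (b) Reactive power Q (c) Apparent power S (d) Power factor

Step 1 — Angular frequency: ω = 2π·f = 2π·50 = 314.2 rad/s.
Step 2 — Component impedances:
  R: Z = R = 2880 Ω
  L: Z = jωL = j·314.2·0.002 = 0 + j0.6283 Ω
  C: Z = 1/(jωC) = -j/(ω·C) = 0 - j1702 Ω
Step 3 — Series combination: Z_total = R + L + C = 2880 - j1702 Ω = 3345∠-30.6° Ω.
Step 4 — Source phasor: V = 10.4∠-86.4° V = 0.653 - j10.38 V.
Step 5 — Current: I = V / Z = 0.001746 - j0.002572 A = 0.003109∠-55.8° A.
Step 6 — Complex power: S = V·I* = 0.02784 - j0.01645 VA.
Step 7 — Real power: P = Re(S) = 0.02784 W.
Step 8 — Reactive power: Q = Im(S) = -0.01645 VAR.
Step 9 — Apparent power: |S| = 0.03233 VA.
Step 10 — Power factor: PF = P/|S| = 0.861 (leading).

(a) P = 0.02784 W  (b) Q = -0.01645 VAR  (c) S = 0.03233 VA  (d) PF = 0.861 (leading)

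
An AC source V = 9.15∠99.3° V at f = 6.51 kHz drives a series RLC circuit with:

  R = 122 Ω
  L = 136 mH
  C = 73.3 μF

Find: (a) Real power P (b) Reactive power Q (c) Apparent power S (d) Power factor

Step 1 — Angular frequency: ω = 2π·f = 2π·6510 = 4.09e+04 rad/s.
Step 2 — Component impedances:
  R: Z = R = 122 Ω
  L: Z = jωL = j·4.09e+04·0.136 = 0 + j5563 Ω
  C: Z = 1/(jωC) = -j/(ω·C) = 0 - j0.3335 Ω
Step 3 — Series combination: Z_total = R + L + C = 122 + j5563 Ω = 5564∠88.7° Ω.
Step 4 — Source phasor: V = 9.15∠99.3° V = -1.479 + j9.03 V.
Step 5 — Current: I = V / Z = 0.001617 + j0.0003013 A = 0.001645∠10.6° A.
Step 6 — Complex power: S = V·I* = 0.0003299 + j0.01504 VA.
Step 7 — Real power: P = Re(S) = 0.0003299 W.
Step 8 — Reactive power: Q = Im(S) = 0.01504 VAR.
Step 9 — Apparent power: |S| = 0.01505 VA.
Step 10 — Power factor: PF = P/|S| = 0.02193 (lagging).

(a) P = 0.0003299 W  (b) Q = 0.01504 VAR  (c) S = 0.01505 VA  (d) PF = 0.02193 (lagging)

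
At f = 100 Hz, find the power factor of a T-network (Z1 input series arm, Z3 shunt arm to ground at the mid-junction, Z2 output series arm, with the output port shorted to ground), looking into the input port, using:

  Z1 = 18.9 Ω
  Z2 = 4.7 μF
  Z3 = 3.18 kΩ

Step 1 — Angular frequency: ω = 2π·f = 2π·100 = 628.3 rad/s.
Step 2 — Component impedances:
  Z1: Z = R = 18.9 Ω
  Z2: Z = 1/(jωC) = -j/(ω·C) = 0 - j338.6 Ω
  Z3: Z = R = 3180 Ω
Step 3 — With the output port shorted to ground, the output series arm Z2 runs from the junction to ground; the shunt arm Z3 also runs from the junction to ground. They appear in parallel: Z3 || Z2 = 35.66 - j334.8 Ω.
Step 4 — Series with input arm Z1: Z_in = Z1 + (Z3 || Z2) = 54.56 - j334.8 Ω = 339.2∠-80.7° Ω.
Step 5 — Power factor: PF = cos(φ) = Re(Z)/|Z| = 54.56/339.2 = 0.1608.
Step 6 — Type: Im(Z) = -334.8 ⇒ leading (phase φ = -80.7°).

PF = 0.1608 (leading, φ = -80.7°)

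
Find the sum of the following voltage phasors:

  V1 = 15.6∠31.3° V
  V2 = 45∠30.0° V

Step 1 — Convert each phasor to rectangular form:
  V1 = 15.6·(cos(31.3°) + j·sin(31.3°)) = 13.33 + j8.104 V
  V2 = 45·(cos(30.0°) + j·sin(30.0°)) = 38.97 + j22.5 V
Step 2 — Sum components: V_total = 52.3 + j30.6 V.
Step 3 — Convert to polar: |V_total| = 60.6 V, ∠V_total = 30.3°.

V_total = 60.6∠30.3° V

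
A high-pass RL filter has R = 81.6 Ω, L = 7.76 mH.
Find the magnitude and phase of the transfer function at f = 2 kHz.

Step 1 — Angular frequency: ω = 2π·2000 = 1.257e+04 rad/s.
Step 2 — Transfer function: H(jω) = jωL/(R + jωL).
Step 3 — Numerator jωL = j·97.52; denominator R + jωL = 81.6 + j97.52.
Step 4 — H = 0.5882 + j0.4922.
Step 5 — Magnitude: |H| = 0.7669 (-2.3 dB); phase: φ = 39.9°.

|H| = 0.7669 (-2.3 dB), φ = 39.9°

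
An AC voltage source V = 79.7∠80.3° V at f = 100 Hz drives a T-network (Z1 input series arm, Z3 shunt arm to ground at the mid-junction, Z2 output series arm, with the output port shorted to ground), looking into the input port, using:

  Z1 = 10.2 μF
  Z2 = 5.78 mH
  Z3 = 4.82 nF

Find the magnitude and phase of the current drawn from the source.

Step 1 — Angular frequency: ω = 2π·f = 2π·100 = 628.3 rad/s.
Step 2 — Component impedances:
  Z1: Z = 1/(jωC) = -j/(ω·C) = 0 - j156 Ω
  Z2: Z = jωL = j·628.3·0.00578 = 0 + j3.632 Ω
  Z3: Z = 1/(jωC) = -j/(ω·C) = 0 - j3.302e+05 Ω
Step 3 — With the output port shorted to ground, the output series arm Z2 runs from the junction to ground; the shunt arm Z3 also runs from the junction to ground. They appear in parallel: Z3 || Z2 = 0 + j3.632 Ω.
Step 4 — Series with input arm Z1: Z_in = Z1 + (Z3 || Z2) = 0 - j152.4 Ω = 152.4∠-90.0° Ω.
Step 5 — Source phasor: V = 79.7∠80.3° V = 13.43 + j78.56 V.
Step 6 — Ohm's law: I = V / Z_total = (13.43 + j78.56) / (0 - j152.4) = -0.5155 + j0.08811 A.
Step 7 — Convert to polar: |I| = 0.523 A, ∠I = 170.3°.

I = 0.523∠170.3° A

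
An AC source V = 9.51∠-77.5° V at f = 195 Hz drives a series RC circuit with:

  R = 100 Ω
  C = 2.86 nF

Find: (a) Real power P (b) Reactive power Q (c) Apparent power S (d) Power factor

Step 1 — Angular frequency: ω = 2π·f = 2π·195 = 1225 rad/s.
Step 2 — Component impedances:
  R: Z = R = 100 Ω
  C: Z = 1/(jωC) = -j/(ω·C) = 0 - j2.854e+05 Ω
Step 3 — Series combination: Z_total = R + C = 100 - j2.854e+05 Ω = 2.854e+05∠-90.0° Ω.
Step 4 — Source phasor: V = 9.51∠-77.5° V = 2.058 - j9.285 V.
Step 5 — Current: I = V / Z = 3.254e-05 + j7.201e-06 A = 3.332e-05∠12.5° A.
Step 6 — Complex power: S = V·I* = 1.111e-07 - j0.0003169 VA.
Step 7 — Real power: P = Re(S) = 1.111e-07 W.
Step 8 — Reactive power: Q = Im(S) = -0.0003169 VAR.
Step 9 — Apparent power: |S| = 0.0003169 VA.
Step 10 — Power factor: PF = P/|S| = 0.0003504 (leading).

(a) P = 1.111e-07 W  (b) Q = -0.0003169 VAR  (c) S = 0.0003169 VA  (d) PF = 0.0003504 (leading)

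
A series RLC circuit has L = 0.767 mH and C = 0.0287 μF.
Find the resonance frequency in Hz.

Step 1 — Resonance condition Im(Z)=0 gives ω₀ = 1/√(LC).
Step 2 — ω₀ = 1/√(0.000767·2.87e-08) = 2.131e+05 rad/s.
Step 3 — f₀ = ω₀/(2π) = 3.392e+04 Hz.

f₀ = 3.392e+04 Hz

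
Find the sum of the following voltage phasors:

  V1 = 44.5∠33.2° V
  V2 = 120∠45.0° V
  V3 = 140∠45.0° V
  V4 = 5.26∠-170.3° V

Step 1 — Convert each phasor to rectangular form:
  V1 = 44.5·(cos(33.2°) + j·sin(33.2°)) = 37.24 + j24.37 V
  V2 = 120·(cos(45.0°) + j·sin(45.0°)) = 84.85 + j84.85 V
  V3 = 140·(cos(45.0°) + j·sin(45.0°)) = 98.99 + j98.99 V
  V4 = 5.26·(cos(-170.3°) + j·sin(-170.3°)) = -5.185 - j0.8863 V
Step 2 — Sum components: V_total = 215.9 + j207.3 V.
Step 3 — Convert to polar: |V_total| = 299.3 V, ∠V_total = 43.8°.

V_total = 299.3∠43.8° V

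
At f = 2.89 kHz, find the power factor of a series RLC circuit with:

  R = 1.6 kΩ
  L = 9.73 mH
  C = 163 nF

Step 1 — Angular frequency: ω = 2π·f = 2π·2890 = 1.816e+04 rad/s.
Step 2 — Component impedances:
  R: Z = R = 1600 Ω
  L: Z = jωL = j·1.816e+04·0.00973 = 0 + j176.7 Ω
  C: Z = 1/(jωC) = -j/(ω·C) = 0 - j337.9 Ω
Step 3 — Series combination: Z_total = R + L + C = 1600 - j161.2 Ω = 1608∠-5.8° Ω.
Step 4 — Power factor: PF = cos(φ) = Re(Z)/|Z| = 1600/1608 = 0.995.
Step 5 — Type: Im(Z) = -161.2 ⇒ leading (phase φ = -5.8°).

PF = 0.995 (leading, φ = -5.8°)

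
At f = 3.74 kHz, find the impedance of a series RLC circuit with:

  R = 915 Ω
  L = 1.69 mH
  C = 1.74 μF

Step 1 — Angular frequency: ω = 2π·f = 2π·3740 = 2.35e+04 rad/s.
Step 2 — Component impedances:
  R: Z = R = 915 Ω
  L: Z = jωL = j·2.35e+04·0.00169 = 0 + j39.71 Ω
  C: Z = 1/(jωC) = -j/(ω·C) = 0 - j24.46 Ω
Step 3 — Series combination: Z_total = R + L + C = 915 + j15.26 Ω = 915.1∠1.0° Ω.

Z = 915 + j15.26 Ω = 915.1∠1.0° Ω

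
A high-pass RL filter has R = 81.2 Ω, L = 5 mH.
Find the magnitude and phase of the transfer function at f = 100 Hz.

Step 1 — Angular frequency: ω = 2π·100 = 628.3 rad/s.
Step 2 — Transfer function: H(jω) = jωL/(R + jωL).
Step 3 — Numerator jωL = j·3.142; denominator R + jωL = 81.2 + j3.142.
Step 4 — H = 0.001495 + j0.03863.
Step 5 — Magnitude: |H| = 0.03866 (-28.3 dB); phase: φ = 87.8°.

|H| = 0.03866 (-28.3 dB), φ = 87.8°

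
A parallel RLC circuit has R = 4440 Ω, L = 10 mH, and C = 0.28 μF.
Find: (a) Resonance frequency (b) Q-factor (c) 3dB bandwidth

Step 1 — Resonance: ω₀ = 1/√(LC) = 1/√(0.01·2.8e-07) = 1.89e+04 rad/s.
Step 2 — f₀ = ω₀/(2π) = 3008 Hz.
Step 3 — Parallel Q: Q = R/(ω₀L) = 4440/(1.89e+04·0.01) = 23.49.
Step 4 — Bandwidth: Δω = ω₀/Q = 804.4 rad/s; BW = Δω/(2π) = 128 Hz.

(a) f₀ = 3008 Hz  (b) Q = 23.49  (c) BW = 128 Hz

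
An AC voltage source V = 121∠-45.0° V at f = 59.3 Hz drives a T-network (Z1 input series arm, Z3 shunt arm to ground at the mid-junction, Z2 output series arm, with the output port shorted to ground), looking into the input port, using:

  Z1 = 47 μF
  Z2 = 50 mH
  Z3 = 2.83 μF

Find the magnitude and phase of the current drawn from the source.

Step 1 — Angular frequency: ω = 2π·f = 2π·59.3 = 372.6 rad/s.
Step 2 — Component impedances:
  Z1: Z = 1/(jωC) = -j/(ω·C) = 0 - j57.1 Ω
  Z2: Z = jωL = j·372.6·0.05 = 0 + j18.63 Ω
  Z3: Z = 1/(jωC) = -j/(ω·C) = 0 - j948.4 Ω
Step 3 — With the output port shorted to ground, the output series arm Z2 runs from the junction to ground; the shunt arm Z3 also runs from the junction to ground. They appear in parallel: Z3 || Z2 = 0 + j19 Ω.
Step 4 — Series with input arm Z1: Z_in = Z1 + (Z3 || Z2) = 0 - j38.1 Ω = 38.1∠-90.0° Ω.
Step 5 — Source phasor: V = 121∠-45.0° V = 85.56 - j85.56 V.
Step 6 — Ohm's law: I = V / Z_total = (85.56 - j85.56) / (0 - j38.1) = 2.246 + j2.246 A.
Step 7 — Convert to polar: |I| = 3.176 A, ∠I = 45.0°.

I = 3.176∠45.0° A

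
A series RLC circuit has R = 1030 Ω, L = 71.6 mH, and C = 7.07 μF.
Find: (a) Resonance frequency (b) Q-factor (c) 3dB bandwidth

Step 1 — Resonance condition Im(Z)=0 gives ω₀ = 1/√(LC).
Step 2 — ω₀ = 1/√(0.0716·7.07e-06) = 1406 rad/s.
Step 3 — f₀ = ω₀/(2π) = 223.7 Hz.
Step 4 — Series Q: Q = ω₀L/R = 1406·0.0716/1030 = 0.0977.
Step 5 — 3dB bandwidth: Δω = ω₀/Q = 1.439e+04 rad/s; BW = Δω/(2π) = 2290 Hz.

(a) f₀ = 223.7 Hz  (b) Q = 0.0977  (c) BW = 2290 Hz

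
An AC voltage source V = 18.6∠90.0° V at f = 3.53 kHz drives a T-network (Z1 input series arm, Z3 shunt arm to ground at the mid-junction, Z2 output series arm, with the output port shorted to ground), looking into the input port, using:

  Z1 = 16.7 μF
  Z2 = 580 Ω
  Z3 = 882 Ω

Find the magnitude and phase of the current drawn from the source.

Step 1 — Angular frequency: ω = 2π·f = 2π·3530 = 2.218e+04 rad/s.
Step 2 — Component impedances:
  Z1: Z = 1/(jωC) = -j/(ω·C) = 0 - j2.7 Ω
  Z2: Z = R = 580 Ω
  Z3: Z = R = 882 Ω
Step 3 — With the output port shorted to ground, the output series arm Z2 runs from the junction to ground; the shunt arm Z3 also runs from the junction to ground. They appear in parallel: Z3 || Z2 = 349.9 Ω.
Step 4 — Series with input arm Z1: Z_in = Z1 + (Z3 || Z2) = 349.9 - j2.7 Ω = 349.9∠-0.4° Ω.
Step 5 — Source phasor: V = 18.6∠90.0° V = 0 + j18.6 V.
Step 6 — Ohm's law: I = V / Z_total = (0 + j18.6) / (349.9 - j2.7) = -0.0004101 + j0.05315 A.
Step 7 — Convert to polar: |I| = 0.05316 A, ∠I = 90.4°.

I = 0.05316∠90.4° A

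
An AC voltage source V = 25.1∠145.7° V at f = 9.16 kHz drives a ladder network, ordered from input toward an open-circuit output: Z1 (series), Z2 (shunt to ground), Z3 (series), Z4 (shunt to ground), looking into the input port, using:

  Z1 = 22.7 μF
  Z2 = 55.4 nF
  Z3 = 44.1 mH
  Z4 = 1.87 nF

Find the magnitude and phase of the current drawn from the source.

Step 1 — Angular frequency: ω = 2π·f = 2π·9160 = 5.755e+04 rad/s.
Step 2 — Component impedances:
  Z1: Z = 1/(jωC) = -j/(ω·C) = 0 - j0.7654 Ω
  Z2: Z = 1/(jωC) = -j/(ω·C) = 0 - j313.6 Ω
  Z3: Z = jωL = j·5.755e+04·0.0441 = 0 + j2538 Ω
  Z4: Z = 1/(jωC) = -j/(ω·C) = 0 - j9291 Ω
Step 3 — Ladder network (open output): work backward from the far end, alternating series and parallel combinations. Z_in = 0 - j300.5 Ω = 300.5∠-90.0° Ω.
Step 4 — Source phasor: V = 25.1∠145.7° V = -20.74 + j14.14 V.
Step 5 — Ohm's law: I = V / Z_total = (-20.74 + j14.14) / (0 - j300.5) = -0.04707 - j0.06901 A.
Step 6 — Convert to polar: |I| = 0.08353 A, ∠I = -124.3°.

I = 0.08353∠-124.3° A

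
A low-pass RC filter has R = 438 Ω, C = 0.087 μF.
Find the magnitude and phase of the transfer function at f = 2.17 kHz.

Step 1 — Angular frequency: ω = 2π·2170 = 1.363e+04 rad/s.
Step 2 — Transfer function: H(jω) = 1/(1 + jωRC).
Step 3 — Denominator: 1 + jωRC = 1 + j·1.363e+04·438·8.7e-08 = 1 + j0.5196.
Step 4 — H = 0.7874 - j0.4091.
Step 5 — Magnitude: |H| = 0.8874 (-1.0 dB); phase: φ = -27.5°.

|H| = 0.8874 (-1.0 dB), φ = -27.5°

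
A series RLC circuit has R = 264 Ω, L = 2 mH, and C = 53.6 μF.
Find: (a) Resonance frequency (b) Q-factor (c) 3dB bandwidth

Step 1 — Resonance: ω₀ = 1/√(LC) = 1/√(0.002·5.36e-05) = 3054 rad/s.
Step 2 — f₀ = ω₀/(2π) = 486.1 Hz.
Step 3 — Series Q: Q = ω₀L/R = 3054·0.002/264 = 0.02314.
Step 4 — Bandwidth: Δω = ω₀/Q = 1.32e+05 rad/s; BW = Δω/(2π) = 2.101e+04 Hz.

(a) f₀ = 486.1 Hz  (b) Q = 0.02314  (c) BW = 2.101e+04 Hz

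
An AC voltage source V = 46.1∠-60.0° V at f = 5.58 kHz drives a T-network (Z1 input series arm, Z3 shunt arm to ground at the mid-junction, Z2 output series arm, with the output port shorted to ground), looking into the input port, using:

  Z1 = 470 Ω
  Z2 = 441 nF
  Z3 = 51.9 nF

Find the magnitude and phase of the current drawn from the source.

Step 1 — Angular frequency: ω = 2π·f = 2π·5580 = 3.506e+04 rad/s.
Step 2 — Component impedances:
  Z1: Z = R = 470 Ω
  Z2: Z = 1/(jωC) = -j/(ω·C) = 0 - j64.68 Ω
  Z3: Z = 1/(jωC) = -j/(ω·C) = 0 - j549.6 Ω
Step 3 — With the output port shorted to ground, the output series arm Z2 runs from the junction to ground; the shunt arm Z3 also runs from the junction to ground. They appear in parallel: Z3 || Z2 = 0 - j57.87 Ω.
Step 4 — Series with input arm Z1: Z_in = Z1 + (Z3 || Z2) = 470 - j57.87 Ω = 473.5∠-7.0° Ω.
Step 5 — Source phasor: V = 46.1∠-60.0° V = 23.05 - j39.92 V.
Step 6 — Ohm's law: I = V / Z_total = (23.05 - j39.92) / (470 - j57.87) = 0.05861 - j0.07773 A.
Step 7 — Convert to polar: |I| = 0.09735 A, ∠I = -53.0°.

I = 0.09735∠-53.0° A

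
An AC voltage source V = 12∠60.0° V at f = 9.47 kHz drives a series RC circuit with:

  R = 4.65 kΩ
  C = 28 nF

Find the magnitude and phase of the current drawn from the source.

Step 1 — Angular frequency: ω = 2π·f = 2π·9470 = 5.95e+04 rad/s.
Step 2 — Component impedances:
  R: Z = R = 4650 Ω
  C: Z = 1/(jωC) = -j/(ω·C) = 0 - j600.2 Ω
Step 3 — Series combination: Z_total = R + C = 4650 - j600.2 Ω = 4689∠-7.4° Ω.
Step 4 — Source phasor: V = 12∠60.0° V = 6 + j10.39 V.
Step 5 — Ohm's law: I = V / Z_total = (6 + j10.39) / (4650 - j600.2) = 0.0009854 + j0.002362 A.
Step 6 — Convert to polar: |I| = 0.002559 A, ∠I = 67.4°.

I = 0.002559∠67.4° A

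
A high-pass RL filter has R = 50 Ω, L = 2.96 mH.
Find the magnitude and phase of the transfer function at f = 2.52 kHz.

Step 1 — Angular frequency: ω = 2π·2520 = 1.583e+04 rad/s.
Step 2 — Transfer function: H(jω) = jωL/(R + jωL).
Step 3 — Numerator jωL = j·46.87; denominator R + jωL = 50 + j46.87.
Step 4 — H = 0.4677 + j0.499.
Step 5 — Magnitude: |H| = 0.6839 (-3.3 dB); phase: φ = 46.9°.

|H| = 0.6839 (-3.3 dB), φ = 46.9°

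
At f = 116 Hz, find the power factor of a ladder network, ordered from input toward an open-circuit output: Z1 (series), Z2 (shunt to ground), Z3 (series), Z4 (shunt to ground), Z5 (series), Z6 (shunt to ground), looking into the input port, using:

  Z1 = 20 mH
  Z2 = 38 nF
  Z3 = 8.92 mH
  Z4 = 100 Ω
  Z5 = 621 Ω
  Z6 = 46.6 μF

Step 1 — Angular frequency: ω = 2π·f = 2π·116 = 728.8 rad/s.
Step 2 — Component impedances:
  Z1: Z = jωL = j·728.8·0.02 = 0 + j14.58 Ω
  Z2: Z = 1/(jωC) = -j/(ω·C) = 0 - j3.611e+04 Ω
  Z3: Z = jωL = j·728.8·0.00892 = 0 + j6.501 Ω
  Z4: Z = R = 100 Ω
  Z5: Z = R = 621 Ω
  Z6: Z = 1/(jωC) = -j/(ω·C) = 0 - j29.44 Ω
Step 3 — Ladder network (open output): work backward from the far end, alternating series and parallel combinations. Z_in = 86.18 + j20.31 Ω = 88.54∠13.3° Ω.
Step 4 — Power factor: PF = cos(φ) = Re(Z)/|Z| = 86.18/88.54 = 0.9733.
Step 5 — Type: Im(Z) = 20.31 ⇒ lagging (phase φ = 13.3°).

PF = 0.9733 (lagging, φ = 13.3°)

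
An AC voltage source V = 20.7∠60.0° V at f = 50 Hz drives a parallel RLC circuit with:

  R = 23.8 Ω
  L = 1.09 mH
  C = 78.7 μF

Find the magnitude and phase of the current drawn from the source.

Step 1 — Angular frequency: ω = 2π·f = 2π·50 = 314.2 rad/s.
Step 2 — Component impedances:
  R: Z = R = 23.8 Ω
  L: Z = jωL = j·314.2·0.00109 = 0 + j0.3424 Ω
  C: Z = 1/(jωC) = -j/(ω·C) = 0 - j40.45 Ω
Step 3 — Parallel combination: 1/Z_total = 1/R + 1/L + 1/C; Z_total = 0.00501 + j0.3453 Ω = 0.3453∠89.2° Ω.
Step 4 — Source phasor: V = 20.7∠60.0° V = 10.35 + j17.93 V.
Step 5 — Ohm's law: I = V / Z_total = (10.35 + j17.93) / (0.00501 + j0.3453) = 52.34 - j29.22 A.
Step 6 — Convert to polar: |I| = 59.94 A, ∠I = -29.2°.

I = 59.94∠-29.2° A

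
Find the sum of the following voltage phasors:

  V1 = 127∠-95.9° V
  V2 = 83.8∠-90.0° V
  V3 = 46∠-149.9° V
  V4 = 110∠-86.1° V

Step 1 — Convert each phasor to rectangular form:
  V1 = 127·(cos(-95.9°) + j·sin(-95.9°)) = -13.05 - j126.3 V
  V2 = 83.8·(cos(-90.0°) + j·sin(-90.0°)) = 0 - j83.8 V
  V3 = 46·(cos(-149.9°) + j·sin(-149.9°)) = -39.8 - j23.07 V
  V4 = 110·(cos(-86.1°) + j·sin(-86.1°)) = 7.482 - j109.7 V
Step 2 — Sum components: V_total = -45.37 - j342.9 V.
Step 3 — Convert to polar: |V_total| = 345.9 V, ∠V_total = -97.5°.

V_total = 345.9∠-97.5° V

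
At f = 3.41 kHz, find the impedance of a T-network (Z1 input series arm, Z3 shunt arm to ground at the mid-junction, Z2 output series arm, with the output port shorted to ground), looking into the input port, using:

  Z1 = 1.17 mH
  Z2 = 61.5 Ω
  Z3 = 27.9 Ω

Step 1 — Angular frequency: ω = 2π·f = 2π·3410 = 2.143e+04 rad/s.
Step 2 — Component impedances:
  Z1: Z = jωL = j·2.143e+04·0.00117 = 0 + j25.07 Ω
  Z2: Z = R = 61.5 Ω
  Z3: Z = R = 27.9 Ω
Step 3 — With the output port shorted to ground, the output series arm Z2 runs from the junction to ground; the shunt arm Z3 also runs from the junction to ground. They appear in parallel: Z3 || Z2 = 19.19 Ω.
Step 4 — Series with input arm Z1: Z_in = Z1 + (Z3 || Z2) = 19.19 + j25.07 Ω = 31.57∠52.6° Ω.

Z = 19.19 + j25.07 Ω = 31.57∠52.6° Ω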